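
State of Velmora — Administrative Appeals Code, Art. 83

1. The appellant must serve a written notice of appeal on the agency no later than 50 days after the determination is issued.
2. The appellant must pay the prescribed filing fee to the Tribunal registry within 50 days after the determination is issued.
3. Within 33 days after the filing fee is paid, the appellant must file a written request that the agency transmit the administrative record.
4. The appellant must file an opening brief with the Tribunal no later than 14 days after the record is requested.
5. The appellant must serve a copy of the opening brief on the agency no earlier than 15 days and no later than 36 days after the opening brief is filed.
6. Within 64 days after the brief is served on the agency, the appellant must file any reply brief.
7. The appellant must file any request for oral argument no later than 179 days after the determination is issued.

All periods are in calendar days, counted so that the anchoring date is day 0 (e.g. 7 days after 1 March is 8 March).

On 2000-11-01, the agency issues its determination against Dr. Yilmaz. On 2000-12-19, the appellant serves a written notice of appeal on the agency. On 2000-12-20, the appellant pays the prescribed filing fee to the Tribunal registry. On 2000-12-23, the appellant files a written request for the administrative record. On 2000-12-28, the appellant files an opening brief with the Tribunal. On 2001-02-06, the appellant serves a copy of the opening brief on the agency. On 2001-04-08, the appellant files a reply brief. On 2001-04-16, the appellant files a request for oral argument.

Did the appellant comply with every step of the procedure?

No

Step 1 — counting 50 days from 2000-11-01 (when the determination is issued) gives a deadline of 2000-12-21; completed 2000-12-19, before the deadline.
Step 2 — counting 50 days from 2000-11-01 (when the determination is issued) gives a deadline of 2000-12-21; 2000-12-20 is within that limit.
Step 3 — counting 33 days from 2000-12-20 (when the filing fee is paid) gives a deadline of 2001-01-22; completed 2000-12-23, before the deadline.
Step 4 — counting 14 days from 2000-12-23 (when the record is requested) gives a deadline of 2001-01-06; done 2000-12-28 — timely.
Step 5 — 15 and 36 days from 2000-12-28 (when the opening brief is filed) are 2001-01-12 and 2001-02-02 respectively; 2001-02-06 is 4 days past the end of the window.
No need to go further; step 5 was not satisfied.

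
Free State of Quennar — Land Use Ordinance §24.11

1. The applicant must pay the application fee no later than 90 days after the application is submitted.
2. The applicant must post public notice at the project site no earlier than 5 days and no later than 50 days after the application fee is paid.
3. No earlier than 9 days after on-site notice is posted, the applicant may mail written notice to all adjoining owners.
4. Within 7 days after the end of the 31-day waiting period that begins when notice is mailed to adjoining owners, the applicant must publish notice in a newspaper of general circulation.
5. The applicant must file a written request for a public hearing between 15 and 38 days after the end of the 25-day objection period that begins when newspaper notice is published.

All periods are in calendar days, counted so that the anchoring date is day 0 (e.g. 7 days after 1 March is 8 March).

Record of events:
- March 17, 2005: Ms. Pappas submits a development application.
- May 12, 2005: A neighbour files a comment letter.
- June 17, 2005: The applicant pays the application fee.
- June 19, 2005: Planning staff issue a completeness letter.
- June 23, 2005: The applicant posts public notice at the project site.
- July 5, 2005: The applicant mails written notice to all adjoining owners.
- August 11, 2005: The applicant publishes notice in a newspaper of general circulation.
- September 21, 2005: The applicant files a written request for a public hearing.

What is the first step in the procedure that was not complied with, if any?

Step 1: 90 days after March 17, 2005 (when the application is submitted) is June 15, 2005; June 17, 2005 misses that deadline by 2 days.
No need to go further; step 1 was not satisfied.

Step 1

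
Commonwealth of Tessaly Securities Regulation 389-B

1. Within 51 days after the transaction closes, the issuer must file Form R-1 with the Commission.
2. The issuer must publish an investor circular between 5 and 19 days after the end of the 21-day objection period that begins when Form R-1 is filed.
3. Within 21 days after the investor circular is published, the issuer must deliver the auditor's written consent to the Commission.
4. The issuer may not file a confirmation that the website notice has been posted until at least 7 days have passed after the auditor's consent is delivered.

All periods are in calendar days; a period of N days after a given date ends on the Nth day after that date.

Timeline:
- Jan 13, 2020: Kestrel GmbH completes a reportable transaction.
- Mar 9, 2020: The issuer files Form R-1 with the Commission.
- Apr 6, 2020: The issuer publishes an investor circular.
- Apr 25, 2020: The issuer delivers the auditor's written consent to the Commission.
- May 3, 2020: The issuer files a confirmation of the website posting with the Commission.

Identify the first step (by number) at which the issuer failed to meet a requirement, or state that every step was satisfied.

Step 1: 51 days after Jan 13, 2020 (when the transaction closes) is Mar 4, 2020; done Mar 9, 2020 — 5 days late.

Step 1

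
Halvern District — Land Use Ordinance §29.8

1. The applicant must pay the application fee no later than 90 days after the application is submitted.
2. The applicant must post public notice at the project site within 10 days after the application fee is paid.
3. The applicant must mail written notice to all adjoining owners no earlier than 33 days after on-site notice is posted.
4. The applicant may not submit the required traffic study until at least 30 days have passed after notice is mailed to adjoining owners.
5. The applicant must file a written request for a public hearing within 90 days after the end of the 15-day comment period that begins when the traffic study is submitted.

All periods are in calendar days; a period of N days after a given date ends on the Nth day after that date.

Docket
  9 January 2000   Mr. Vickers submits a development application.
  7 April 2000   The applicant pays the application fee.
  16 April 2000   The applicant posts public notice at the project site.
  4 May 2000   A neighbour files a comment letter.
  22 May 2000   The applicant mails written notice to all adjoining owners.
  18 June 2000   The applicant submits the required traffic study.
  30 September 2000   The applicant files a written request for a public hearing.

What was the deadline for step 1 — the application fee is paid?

8 April 2000

Step 1 runs from 9 January 2000, when the application is submitted. 90 days after 9 January 2000 is 8 April 2000.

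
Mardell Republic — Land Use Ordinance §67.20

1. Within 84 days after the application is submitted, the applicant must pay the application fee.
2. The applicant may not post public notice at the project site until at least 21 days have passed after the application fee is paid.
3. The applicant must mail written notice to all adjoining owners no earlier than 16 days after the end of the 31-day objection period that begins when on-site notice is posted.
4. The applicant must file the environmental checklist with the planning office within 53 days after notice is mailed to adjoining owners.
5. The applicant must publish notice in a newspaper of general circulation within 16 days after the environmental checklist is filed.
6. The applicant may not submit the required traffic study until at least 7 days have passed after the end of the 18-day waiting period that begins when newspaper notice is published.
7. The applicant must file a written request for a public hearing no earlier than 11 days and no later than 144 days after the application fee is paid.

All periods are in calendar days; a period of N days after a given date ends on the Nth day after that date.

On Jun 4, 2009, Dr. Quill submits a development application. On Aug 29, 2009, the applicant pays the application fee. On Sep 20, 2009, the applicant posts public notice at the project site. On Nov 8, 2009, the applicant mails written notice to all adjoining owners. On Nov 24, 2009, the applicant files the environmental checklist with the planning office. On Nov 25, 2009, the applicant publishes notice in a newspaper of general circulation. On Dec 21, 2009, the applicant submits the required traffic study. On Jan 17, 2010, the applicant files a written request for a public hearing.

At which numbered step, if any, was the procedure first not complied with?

(1) due by Jun 4, 2009 + 84 days = Aug 27, 2009; done Aug 29, 2009 — 2 days late.

Step 1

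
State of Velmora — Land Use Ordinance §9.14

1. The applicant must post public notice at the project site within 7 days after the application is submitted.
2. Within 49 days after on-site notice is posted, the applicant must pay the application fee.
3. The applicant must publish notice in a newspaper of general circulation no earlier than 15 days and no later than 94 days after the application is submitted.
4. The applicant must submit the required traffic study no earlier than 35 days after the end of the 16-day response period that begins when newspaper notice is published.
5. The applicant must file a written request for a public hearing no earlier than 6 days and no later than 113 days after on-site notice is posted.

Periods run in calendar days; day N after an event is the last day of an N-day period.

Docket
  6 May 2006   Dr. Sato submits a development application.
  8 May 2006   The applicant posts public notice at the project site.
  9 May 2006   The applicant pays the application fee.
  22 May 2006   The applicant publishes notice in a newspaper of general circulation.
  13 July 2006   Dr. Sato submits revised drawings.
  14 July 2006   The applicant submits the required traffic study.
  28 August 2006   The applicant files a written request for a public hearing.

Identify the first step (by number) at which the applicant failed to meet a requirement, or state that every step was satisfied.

Step 1 — counting 7 days from 6 May 2006 (when the application is submitted) gives a deadline of 13 May 2006; 8 May 2006 is within that limit.
Step 2 — counting 49 days from 8 May 2006 (when on-site notice is posted) gives a deadline of 26 June 2006; done 9 May 2006 — timely.
Step 3 — 15 and 94 days from 6 May 2006 (when the application is submitted) are 21 May 2006 and 8 August 2006 respectively; done 22 May 2006 — within the window.
Step 4 — must wait 35 days from 7 June 2006 (end of the 16-day response period, which began when newspaper notice is published on 22 May 2006), so not before 12 July 2006; done 14 July 2006 — permitted.
Step 5 — 6 and 113 days from 8 May 2006 (when on-site notice is posted) are 14 May 2006 and 29 August 2006 respectively; done 28 August 2006 — within the window.

None — every step was satisfied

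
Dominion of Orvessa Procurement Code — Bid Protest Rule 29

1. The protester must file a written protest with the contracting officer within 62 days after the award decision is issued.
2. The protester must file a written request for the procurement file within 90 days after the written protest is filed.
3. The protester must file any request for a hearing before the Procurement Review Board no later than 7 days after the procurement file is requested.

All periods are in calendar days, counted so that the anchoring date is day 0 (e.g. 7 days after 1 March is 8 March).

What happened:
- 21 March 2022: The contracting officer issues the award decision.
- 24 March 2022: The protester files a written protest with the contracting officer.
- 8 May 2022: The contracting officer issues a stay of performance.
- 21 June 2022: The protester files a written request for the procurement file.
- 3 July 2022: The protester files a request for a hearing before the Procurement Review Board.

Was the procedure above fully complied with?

No

Step 1: 62 days after 21 March 2022 (when the award decision is issued) is 22 May 2022; 24 March 2022 is within that limit.
Step 2: 90 days after 24 March 2022 (when the written protest is filed) is 22 June 2022; done 21 June 2022 — timely.
Step 3: 7 days after 21 June 2022 (when the procurement file is requested) is 28 June 2022; 3 July 2022 misses that deadline by 5 days.
The analysis stops there.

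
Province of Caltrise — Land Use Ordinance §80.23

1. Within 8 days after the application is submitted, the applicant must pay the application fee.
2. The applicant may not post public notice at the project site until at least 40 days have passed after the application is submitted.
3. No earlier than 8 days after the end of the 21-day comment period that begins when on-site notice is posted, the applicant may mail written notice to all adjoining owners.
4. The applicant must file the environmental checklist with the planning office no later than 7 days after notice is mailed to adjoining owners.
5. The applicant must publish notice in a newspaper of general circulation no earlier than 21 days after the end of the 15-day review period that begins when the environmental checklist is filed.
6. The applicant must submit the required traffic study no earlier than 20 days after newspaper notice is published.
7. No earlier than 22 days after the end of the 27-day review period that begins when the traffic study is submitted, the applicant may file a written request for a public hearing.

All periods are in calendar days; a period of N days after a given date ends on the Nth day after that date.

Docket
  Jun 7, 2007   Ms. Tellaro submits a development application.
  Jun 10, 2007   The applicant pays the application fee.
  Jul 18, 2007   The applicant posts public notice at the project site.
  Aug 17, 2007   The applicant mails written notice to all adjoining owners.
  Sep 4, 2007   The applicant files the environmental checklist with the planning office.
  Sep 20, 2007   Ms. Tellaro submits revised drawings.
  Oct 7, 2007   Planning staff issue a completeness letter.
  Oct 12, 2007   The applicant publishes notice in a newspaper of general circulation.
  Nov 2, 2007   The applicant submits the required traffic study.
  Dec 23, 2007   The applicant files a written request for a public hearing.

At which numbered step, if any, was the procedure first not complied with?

(1) due by Jun 7, 2007 + 8 days = Jun 15, 2007; done Jun 10, 2007 — timely.
(2) permitted from Jun 7, 2007 + 40 days = Jul 17, 2007 onward; Jul 18, 2007 is on or after that date.
(3) permitted from Aug 8, 2007 + 8 days = Aug 16, 2007 onward; Aug 17, 2007 is on or after that date.
(4) due by Aug 17, 2007 + 7 days = Aug 24, 2007; not done until Sep 4, 2007, 11 days after the deadline.
The procedure was therefore not followed at step 4.

Step 4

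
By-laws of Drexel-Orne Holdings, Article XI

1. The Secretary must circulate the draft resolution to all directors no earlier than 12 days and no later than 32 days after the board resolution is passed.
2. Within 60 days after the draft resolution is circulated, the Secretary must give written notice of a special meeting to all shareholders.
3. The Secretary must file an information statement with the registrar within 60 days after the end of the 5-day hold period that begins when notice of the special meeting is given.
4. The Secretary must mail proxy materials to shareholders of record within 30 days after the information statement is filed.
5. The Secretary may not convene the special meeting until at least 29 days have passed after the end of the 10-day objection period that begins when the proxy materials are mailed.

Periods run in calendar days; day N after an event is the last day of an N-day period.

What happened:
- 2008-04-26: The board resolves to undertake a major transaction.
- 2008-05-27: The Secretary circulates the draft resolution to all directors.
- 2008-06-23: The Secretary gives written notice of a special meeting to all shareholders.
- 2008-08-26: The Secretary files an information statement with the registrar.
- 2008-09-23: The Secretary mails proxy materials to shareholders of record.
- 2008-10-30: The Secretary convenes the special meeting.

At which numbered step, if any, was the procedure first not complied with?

Step 5

Step 1 — 12 and 32 days from 2008-04-26 (when the board resolution is passed) are 2008-05-08 and 2008-05-28 respectively; done 2008-05-27, which is between those dates.
Step 2 — counting 60 days from 2008-05-27 (when the draft resolution is circulated) gives a deadline of 2008-07-26; 2008-06-23 is within that limit.
Step 3 — counting 60 days from 2008-06-28 (end of the 5-day hold period, which began when notice of the special meeting is given on 2008-06-23) gives a deadline of 2008-08-27; 2008-08-26 is within that limit.
Step 4 — counting 30 days from 2008-08-26 (when the information statement is filed) gives a deadline of 2008-09-25; completed 2008-09-23, before the deadline.
Step 5 — must wait 29 days from 2008-10-03 (end of the 10-day objection period, which began when the proxy materials are mailed on 2008-09-23), so not before 2008-11-01; acted on 2008-10-30, 2 days prematurely.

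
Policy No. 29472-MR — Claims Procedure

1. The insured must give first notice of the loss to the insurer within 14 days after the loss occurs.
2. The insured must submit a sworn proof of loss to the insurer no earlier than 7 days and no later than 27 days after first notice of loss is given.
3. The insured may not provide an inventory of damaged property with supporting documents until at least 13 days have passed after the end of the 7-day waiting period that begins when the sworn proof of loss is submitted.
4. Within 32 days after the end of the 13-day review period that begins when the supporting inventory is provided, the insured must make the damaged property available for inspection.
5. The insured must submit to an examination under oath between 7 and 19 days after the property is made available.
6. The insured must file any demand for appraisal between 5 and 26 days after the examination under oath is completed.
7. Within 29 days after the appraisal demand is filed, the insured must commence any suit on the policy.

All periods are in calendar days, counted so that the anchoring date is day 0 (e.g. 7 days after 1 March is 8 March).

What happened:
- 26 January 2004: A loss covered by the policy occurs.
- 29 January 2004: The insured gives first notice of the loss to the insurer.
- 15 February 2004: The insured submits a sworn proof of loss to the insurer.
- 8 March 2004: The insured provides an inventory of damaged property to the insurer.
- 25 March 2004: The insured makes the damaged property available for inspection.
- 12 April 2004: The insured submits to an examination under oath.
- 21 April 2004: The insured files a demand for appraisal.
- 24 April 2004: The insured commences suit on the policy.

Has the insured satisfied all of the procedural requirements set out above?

Step 1 — counting 14 days from 26 January 2004 (when the loss occurs) gives a deadline of 9 February 2004; 29 January 2004 is within that limit.
Step 2 — 7 and 27 days from 29 January 2004 (when first notice of loss is given) are 5 February 2004 and 25 February 2004 respectively; done 15 February 2004 — within the window.
Step 3 — must wait 13 days from 22 February 2004 (end of the 7-day waiting period, which began when the sworn proof of loss is submitted on 15 February 2004), so not before 6 March 2004; done 8 March 2004 — permitted.
Step 4 — counting 32 days from 21 March 2004 (end of the 13-day review period, which began when the supporting inventory is provided on 8 March 2004) gives a deadline of 22 April 2004; done 25 March 2004 — timely.
Step 5 — 7 and 19 days from 25 March 2004 (when the property is made available) are 1 April 2004 and 13 April 2004 respectively; done 12 April 2004 — within the window.
Step 6 — 5 and 26 days from 12 April 2004 (when the examination under oath is completed) are 17 April 2004 and 8 May 2004 respectively; done 21 April 2004 — within the window.
Step 7 — counting 29 days from 21 April 2004 (when the appraisal demand is filed) gives a deadline of 20 May 2004; done 24 April 2004 — timely.

Yes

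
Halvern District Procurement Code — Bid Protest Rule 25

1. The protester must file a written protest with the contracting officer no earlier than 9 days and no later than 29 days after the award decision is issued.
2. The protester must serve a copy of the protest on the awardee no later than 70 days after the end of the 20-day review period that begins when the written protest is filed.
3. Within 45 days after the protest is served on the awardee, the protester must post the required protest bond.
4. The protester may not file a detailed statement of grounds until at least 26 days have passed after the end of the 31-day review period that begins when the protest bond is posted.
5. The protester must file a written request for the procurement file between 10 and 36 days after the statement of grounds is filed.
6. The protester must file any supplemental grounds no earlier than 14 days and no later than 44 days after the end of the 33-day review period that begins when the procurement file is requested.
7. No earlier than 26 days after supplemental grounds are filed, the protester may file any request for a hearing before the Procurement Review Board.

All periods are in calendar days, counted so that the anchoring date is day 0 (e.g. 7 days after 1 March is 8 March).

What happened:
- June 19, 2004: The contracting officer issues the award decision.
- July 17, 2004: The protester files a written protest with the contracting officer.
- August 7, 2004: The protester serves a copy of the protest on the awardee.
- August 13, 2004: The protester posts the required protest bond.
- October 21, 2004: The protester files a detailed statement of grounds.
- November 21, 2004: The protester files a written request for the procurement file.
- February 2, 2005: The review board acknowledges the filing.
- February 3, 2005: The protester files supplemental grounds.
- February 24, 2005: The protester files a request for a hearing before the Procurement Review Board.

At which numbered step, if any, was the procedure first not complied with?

(1) the permitted window runs from June 19, 2004 + 9 = June 28, 2004 to June 19, 2004 + 29 = July 18, 2004; done July 17, 2004 — within the window.
(2) due by August 6, 2004 + 70 days = October 15, 2004; completed August 7, 2004, before the deadline.
(3) due by August 7, 2004 + 45 days = September 21, 2004; completed August 13, 2004, before the deadline.
(4) permitted from September 13, 2004 + 26 days = October 9, 2004 onward; done October 21, 2004 — permitted.
(5) the permitted window runs from October 21, 2004 + 10 = October 31, 2004 to October 21, 2004 + 36 = November 26, 2004; done November 21, 2004, which is between those dates.
(6) the permitted window runs from December 24, 2004 + 14 = January 7, 2005 to December 24, 2004 + 44 = February 6, 2005; done February 3, 2005 — within the window.
(7) permitted from February 3, 2005 + 26 days = March 1, 2005 onward; done February 24, 2005 — 5 days too early.
The analysis stops there.

Step 7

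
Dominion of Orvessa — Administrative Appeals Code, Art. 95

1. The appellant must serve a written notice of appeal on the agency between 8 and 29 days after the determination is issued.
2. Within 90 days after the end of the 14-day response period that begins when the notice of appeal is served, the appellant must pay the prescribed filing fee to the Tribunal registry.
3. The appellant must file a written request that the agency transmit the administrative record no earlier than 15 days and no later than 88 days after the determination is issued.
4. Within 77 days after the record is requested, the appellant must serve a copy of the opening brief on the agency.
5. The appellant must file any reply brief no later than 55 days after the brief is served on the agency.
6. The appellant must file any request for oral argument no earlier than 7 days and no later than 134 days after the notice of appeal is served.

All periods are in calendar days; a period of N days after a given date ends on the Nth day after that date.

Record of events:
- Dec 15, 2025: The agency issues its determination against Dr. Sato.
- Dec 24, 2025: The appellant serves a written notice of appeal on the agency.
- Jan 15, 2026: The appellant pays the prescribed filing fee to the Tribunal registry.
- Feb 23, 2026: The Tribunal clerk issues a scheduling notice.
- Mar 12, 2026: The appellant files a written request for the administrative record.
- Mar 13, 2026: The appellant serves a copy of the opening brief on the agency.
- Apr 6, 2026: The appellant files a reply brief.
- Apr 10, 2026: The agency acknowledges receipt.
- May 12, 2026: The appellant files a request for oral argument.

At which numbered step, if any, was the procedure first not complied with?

(1) the permitted window runs from Dec 15, 2025 + 8 = Dec 23, 2025 to Dec 15, 2025 + 29 = Jan 13, 2026; done Dec 24, 2025 — within the window.
(2) due by Jan 7, 2026 + 90 days = Apr 7, 2026; completed Jan 15, 2026, before the deadline.
(3) the permitted window runs from Dec 15, 2025 + 15 = Dec 30, 2025 to Dec 15, 2025 + 88 = Mar 13, 2026; done Mar 12, 2026, which is between those dates.
(4) due by Mar 12, 2026 + 77 days = May 28, 2026; completed Mar 13, 2026, before the deadline.
(5) due by Mar 13, 2026 + 55 days = May 7, 2026; completed Apr 6, 2026, before the deadline.
(6) the permitted window runs from Dec 24, 2025 + 7 = Dec 31, 2025 to Dec 24, 2025 + 134 = May 7, 2026; May 12, 2026 is 5 days past the end of the window.

Step 6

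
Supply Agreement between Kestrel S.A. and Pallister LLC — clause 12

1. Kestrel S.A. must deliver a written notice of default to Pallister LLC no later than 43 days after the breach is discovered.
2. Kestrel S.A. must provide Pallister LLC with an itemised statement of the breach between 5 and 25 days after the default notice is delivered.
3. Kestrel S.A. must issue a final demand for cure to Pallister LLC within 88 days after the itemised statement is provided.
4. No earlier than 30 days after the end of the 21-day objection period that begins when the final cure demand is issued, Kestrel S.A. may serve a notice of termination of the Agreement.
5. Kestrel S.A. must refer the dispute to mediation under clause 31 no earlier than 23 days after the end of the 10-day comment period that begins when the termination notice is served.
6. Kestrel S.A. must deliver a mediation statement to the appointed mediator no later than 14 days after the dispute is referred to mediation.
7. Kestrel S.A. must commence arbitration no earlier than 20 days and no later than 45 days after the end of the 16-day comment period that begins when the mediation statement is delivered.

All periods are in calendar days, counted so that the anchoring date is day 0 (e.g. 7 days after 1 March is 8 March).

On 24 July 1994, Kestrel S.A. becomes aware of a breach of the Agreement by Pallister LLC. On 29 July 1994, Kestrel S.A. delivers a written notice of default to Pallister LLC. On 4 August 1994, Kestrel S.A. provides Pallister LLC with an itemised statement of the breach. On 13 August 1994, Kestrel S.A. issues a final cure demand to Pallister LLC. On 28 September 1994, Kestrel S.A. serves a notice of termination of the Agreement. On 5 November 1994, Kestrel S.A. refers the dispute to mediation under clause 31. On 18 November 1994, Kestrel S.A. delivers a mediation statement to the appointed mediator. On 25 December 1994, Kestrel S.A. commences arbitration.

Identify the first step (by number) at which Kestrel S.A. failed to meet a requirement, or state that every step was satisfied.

Step 4

(1) due by 24 July 1994 + 43 days = 5 September 1994; 29 July 1994 is within that limit.
(2) the permitted window runs from 29 July 1994 + 5 = 3 August 1994 to 29 July 1994 + 25 = 23 August 1994; done 4 August 1994 — within the window.
(3) due by 4 August 1994 + 88 days = 31 October 1994; 13 August 1994 is within that limit.
(4) permitted from 3 September 1994 + 30 days = 3 October 1994 onward; acted on 28 September 1994, 5 days prematurely.
The procedure was therefore not followed at step 4.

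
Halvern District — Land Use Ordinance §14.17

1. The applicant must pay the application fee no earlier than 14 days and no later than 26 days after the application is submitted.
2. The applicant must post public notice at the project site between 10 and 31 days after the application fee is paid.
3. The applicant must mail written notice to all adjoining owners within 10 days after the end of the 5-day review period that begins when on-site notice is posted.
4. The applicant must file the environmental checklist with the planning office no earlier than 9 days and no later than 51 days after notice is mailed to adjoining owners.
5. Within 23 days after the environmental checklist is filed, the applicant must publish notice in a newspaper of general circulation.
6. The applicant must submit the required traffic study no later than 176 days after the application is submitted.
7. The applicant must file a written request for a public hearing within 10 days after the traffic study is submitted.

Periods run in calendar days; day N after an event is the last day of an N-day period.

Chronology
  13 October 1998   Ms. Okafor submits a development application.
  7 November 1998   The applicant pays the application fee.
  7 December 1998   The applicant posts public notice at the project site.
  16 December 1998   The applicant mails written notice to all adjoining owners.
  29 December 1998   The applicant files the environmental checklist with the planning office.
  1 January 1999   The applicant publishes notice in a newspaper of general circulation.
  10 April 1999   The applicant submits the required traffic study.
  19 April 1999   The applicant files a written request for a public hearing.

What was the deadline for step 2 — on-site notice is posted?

Step 2 runs from 7 November 1998, when the application fee is paid. The window is 10–31 days after 7 November 1998; it closes on 8 December 1998.

8 December 1998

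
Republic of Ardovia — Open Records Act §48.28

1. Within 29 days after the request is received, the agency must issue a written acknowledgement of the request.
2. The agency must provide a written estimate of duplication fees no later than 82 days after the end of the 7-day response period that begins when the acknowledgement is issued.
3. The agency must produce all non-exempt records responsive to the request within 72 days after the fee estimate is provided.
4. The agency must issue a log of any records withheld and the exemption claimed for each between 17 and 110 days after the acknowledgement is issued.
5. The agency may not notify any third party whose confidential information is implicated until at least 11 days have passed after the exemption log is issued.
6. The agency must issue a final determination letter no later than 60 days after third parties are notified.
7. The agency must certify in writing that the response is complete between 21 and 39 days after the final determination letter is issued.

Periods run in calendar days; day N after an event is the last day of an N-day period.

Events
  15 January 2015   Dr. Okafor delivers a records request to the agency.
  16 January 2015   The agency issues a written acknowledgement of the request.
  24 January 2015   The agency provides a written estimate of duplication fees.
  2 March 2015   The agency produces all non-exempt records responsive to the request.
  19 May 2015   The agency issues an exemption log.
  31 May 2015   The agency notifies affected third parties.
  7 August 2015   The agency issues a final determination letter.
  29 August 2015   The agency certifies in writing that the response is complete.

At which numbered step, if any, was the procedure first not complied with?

Step 4

(1) due by 15 January 2015 + 29 days = 13 February 2015; 16 January 2015 is within that limit.
(2) due by 23 January 2015 + 82 days = 15 April 2015; done 24 January 2015 — timely.
(3) due by 24 January 2015 + 72 days = 6 April 2015; completed 2 March 2015, before the deadline.
(4) the permitted window runs from 16 January 2015 + 17 = 2 February 2015 to 16 January 2015 + 110 = 6 May 2015; 19 May 2015 is 13 days past the end of the window.
The procedure was therefore not followed at step 4.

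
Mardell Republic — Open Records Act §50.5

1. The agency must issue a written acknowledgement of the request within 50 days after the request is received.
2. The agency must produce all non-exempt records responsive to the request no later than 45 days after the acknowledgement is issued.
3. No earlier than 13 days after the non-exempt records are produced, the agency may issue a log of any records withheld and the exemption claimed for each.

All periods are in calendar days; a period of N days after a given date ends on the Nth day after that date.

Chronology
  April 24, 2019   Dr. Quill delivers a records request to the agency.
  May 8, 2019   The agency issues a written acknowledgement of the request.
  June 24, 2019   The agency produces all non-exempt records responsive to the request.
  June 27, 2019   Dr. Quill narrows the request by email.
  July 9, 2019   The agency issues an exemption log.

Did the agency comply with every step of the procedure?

Step 1: 50 days after April 24, 2019 (when the request is received) is June 13, 2019; done May 8, 2019 — timely.
Step 2: 45 days after May 8, 2019 (when the acknowledgement is issued) is June 22, 2019; June 24, 2019 misses that deadline by 2 days.

No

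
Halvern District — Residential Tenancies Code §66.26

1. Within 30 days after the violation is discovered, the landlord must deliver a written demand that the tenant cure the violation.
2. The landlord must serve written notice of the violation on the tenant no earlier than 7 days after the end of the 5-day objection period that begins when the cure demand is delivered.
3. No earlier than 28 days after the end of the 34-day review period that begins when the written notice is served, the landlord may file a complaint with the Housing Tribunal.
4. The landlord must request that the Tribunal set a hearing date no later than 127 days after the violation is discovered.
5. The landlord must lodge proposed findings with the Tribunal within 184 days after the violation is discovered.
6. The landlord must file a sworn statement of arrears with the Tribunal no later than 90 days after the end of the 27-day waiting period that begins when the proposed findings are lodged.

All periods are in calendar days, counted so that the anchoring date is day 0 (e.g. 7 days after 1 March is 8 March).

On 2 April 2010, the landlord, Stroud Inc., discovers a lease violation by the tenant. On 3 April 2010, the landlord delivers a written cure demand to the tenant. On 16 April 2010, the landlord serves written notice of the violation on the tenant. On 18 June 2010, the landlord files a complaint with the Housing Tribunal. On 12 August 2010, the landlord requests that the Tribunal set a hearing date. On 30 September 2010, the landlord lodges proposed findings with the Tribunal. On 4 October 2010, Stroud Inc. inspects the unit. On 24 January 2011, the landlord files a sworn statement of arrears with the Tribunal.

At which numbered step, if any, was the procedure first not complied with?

Step 4

(1) due by 2 April 2010 + 30 days = 2 May 2010; 3 April 2010 is within that limit.
(2) permitted from 8 April 2010 + 7 days = 15 April 2010 onward; done 16 April 2010, after the minimum wait.
(3) permitted from 20 May 2010 + 28 days = 17 June 2010 onward; done 18 June 2010 — permitted.
(4) due by 2 April 2010 + 127 days = 7 August 2010; not done until 12 August 2010, 5 days after the deadline.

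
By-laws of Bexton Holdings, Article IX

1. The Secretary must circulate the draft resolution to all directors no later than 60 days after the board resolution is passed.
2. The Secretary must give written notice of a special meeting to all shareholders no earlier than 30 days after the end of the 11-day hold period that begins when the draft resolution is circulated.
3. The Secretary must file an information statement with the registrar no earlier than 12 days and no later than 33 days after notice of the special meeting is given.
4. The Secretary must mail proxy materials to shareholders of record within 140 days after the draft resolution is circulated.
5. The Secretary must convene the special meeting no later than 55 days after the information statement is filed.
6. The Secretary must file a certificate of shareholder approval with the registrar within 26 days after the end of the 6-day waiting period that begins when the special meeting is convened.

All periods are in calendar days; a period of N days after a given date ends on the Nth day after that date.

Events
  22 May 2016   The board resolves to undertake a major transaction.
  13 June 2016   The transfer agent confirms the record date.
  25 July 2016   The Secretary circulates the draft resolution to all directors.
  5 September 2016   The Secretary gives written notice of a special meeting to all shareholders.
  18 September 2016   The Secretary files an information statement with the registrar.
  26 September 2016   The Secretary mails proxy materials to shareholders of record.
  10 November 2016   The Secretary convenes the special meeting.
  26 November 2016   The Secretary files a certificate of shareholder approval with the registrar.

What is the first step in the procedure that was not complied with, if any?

Step 1

Step 1 — counting 60 days from 22 May 2016 (when the board resolution is passed) gives a deadline of 21 July 2016; 25 July 2016 misses that deadline by 4 days.
The analysis stops there.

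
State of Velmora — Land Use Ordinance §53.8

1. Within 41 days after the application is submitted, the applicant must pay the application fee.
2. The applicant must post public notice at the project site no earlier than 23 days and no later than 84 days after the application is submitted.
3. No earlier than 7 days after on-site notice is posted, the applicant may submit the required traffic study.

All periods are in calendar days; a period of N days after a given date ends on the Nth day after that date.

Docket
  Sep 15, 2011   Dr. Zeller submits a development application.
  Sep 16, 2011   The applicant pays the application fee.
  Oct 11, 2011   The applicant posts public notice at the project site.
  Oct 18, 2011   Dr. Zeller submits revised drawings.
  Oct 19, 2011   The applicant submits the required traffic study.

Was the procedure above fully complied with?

(1) due by Sep 15, 2011 + 41 days = Oct 26, 2011; completed Sep 16, 2011, before the deadline.
(2) the permitted window runs from Sep 15, 2011 + 23 = Oct 8, 2011 to Sep 15, 2011 + 84 = Dec 8, 2011; Oct 11, 2011 falls inside that range.
(3) permitted from Oct 11, 2011 + 7 days = Oct 18, 2011 onward; done Oct 19, 2011, after the minimum wait.

Yes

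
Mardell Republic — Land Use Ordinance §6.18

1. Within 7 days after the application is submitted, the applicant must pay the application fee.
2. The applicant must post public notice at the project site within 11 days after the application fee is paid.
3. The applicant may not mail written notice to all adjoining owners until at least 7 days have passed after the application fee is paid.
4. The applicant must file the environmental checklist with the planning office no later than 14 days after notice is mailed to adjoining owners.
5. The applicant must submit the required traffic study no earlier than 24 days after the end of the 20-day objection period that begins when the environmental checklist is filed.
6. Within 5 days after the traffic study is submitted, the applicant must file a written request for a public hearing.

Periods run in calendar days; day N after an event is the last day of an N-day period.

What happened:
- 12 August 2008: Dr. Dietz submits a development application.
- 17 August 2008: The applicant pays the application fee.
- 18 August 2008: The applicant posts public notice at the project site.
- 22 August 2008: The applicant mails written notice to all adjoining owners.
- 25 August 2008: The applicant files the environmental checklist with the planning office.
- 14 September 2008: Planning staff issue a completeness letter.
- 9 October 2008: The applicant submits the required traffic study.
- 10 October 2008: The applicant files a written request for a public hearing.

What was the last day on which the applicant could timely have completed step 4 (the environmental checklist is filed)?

5 September 2008

Step 4 runs from 22 August 2008, when notice is mailed to adjoining owners. 14 days after 22 August 2008 is 5 September 2008.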